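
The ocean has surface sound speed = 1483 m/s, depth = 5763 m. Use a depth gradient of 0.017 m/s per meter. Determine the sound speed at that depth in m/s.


c = 1483 + 0.017 * 5763 = 1580.971

1580.971 m/s


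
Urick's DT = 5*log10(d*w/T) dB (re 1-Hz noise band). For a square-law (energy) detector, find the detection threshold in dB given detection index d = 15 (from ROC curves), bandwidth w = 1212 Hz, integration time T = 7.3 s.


DT = 5*log10(d*w/T) = 5*log10(15 * 1212 / 7.3) = 5*log10(2490.41) = 16.98

16.98 dB


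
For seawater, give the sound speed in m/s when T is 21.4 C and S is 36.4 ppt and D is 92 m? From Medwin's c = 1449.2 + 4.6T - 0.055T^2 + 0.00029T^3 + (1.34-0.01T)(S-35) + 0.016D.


c = 1449.2 + 4.6*21.4 - 0.055*21.4^2 + 0.00029*21.4^3 + (1.34 - 0.01*21.4)*(36.4 - 35) + 0.016*92 = 1528.34

1528.34 m/s


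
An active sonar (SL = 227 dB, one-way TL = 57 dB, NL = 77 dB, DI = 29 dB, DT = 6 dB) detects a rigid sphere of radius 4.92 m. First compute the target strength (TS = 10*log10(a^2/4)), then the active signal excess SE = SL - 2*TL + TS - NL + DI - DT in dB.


Step 1: TS = 10*log10(4.92^2/4) = 7.82 dB
Step 2: SE = SL - 2*TL + TS - NL + DI - DT = 227 - 2*57 + (7.82) - 77 + 29 - 6 = 66.82

66.82 dB


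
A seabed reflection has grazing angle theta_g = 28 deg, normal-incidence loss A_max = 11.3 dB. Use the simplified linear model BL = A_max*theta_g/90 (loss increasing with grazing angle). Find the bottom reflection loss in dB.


BL = A_max * theta_g / 90 = 11.3 * 28 / 90 = 3.52

3.52 dB


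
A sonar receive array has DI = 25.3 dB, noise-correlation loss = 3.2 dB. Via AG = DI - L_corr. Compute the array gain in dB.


AG = DI - L_corr = 25.3 - 3.2 = 22.1

22.1 dB


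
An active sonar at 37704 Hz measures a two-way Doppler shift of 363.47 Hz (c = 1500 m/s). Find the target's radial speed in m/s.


From fd = 2*f*v/c, v = c*fd/(2*f) = 1500 * 363.47 / (2*37704) = 7.23

7.23 m/s


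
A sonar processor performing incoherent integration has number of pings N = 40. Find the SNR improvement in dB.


Gain = 5*log10(40) = 8.01

8.01 dB


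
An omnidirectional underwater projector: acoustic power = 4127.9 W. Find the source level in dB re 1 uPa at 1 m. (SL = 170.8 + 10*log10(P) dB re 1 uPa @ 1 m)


206.96 dB


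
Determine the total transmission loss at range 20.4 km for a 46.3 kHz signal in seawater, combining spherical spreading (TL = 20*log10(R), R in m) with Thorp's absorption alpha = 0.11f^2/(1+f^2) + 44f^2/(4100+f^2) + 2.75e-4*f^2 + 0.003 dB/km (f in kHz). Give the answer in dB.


Step 1 (Thorp): alpha = 0.11*2143.69/(1+2143.69) + 44*2143.69/(4100+2143.69) + 2.75e-4*2143.69 + 0.003 = 15.8093 dB/km
Step 2: TL_spread = 20*log10(20400) = 86.19 dB
Step 3: TL_abs = alpha*R = 15.8093 * 20.4 = 322.51 dB
Step 4: TL_total = 86.19 + 322.51 = 408.7

408.7 dB


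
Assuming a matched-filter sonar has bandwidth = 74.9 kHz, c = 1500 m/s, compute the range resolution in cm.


dR = c/(2*BW) = 1500 / (2 * 74.9e3) = 0.01 m = 1.0 cm

1.0 cm


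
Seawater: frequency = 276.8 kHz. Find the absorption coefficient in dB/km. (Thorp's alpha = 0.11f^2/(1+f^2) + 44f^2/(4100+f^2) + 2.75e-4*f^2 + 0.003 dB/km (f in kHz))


f^2 = 76618.24
alpha = 0.11*76618.24/(1+76618.24) + 44*76618.24/(4100+76618.24) + 2.75e-4*76618.24 + 0.003 = 62.948

62.948 dB/km


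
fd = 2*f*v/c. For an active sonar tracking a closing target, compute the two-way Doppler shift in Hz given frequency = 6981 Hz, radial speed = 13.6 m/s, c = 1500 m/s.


fd = 2*f*v/c = 2 * 6981 * 13.6 / 1500 = 126.59

126.59 Hz


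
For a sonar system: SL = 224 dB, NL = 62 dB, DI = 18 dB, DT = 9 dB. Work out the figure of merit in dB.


171 dB


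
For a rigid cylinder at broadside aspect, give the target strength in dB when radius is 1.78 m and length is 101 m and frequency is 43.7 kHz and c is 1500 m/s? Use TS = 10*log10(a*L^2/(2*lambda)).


lambda = 1500/43700 = 0.03432 m
TS = 10*log10(1.78*101^2/(2*0.03432)) = 54.22

54.22 dB


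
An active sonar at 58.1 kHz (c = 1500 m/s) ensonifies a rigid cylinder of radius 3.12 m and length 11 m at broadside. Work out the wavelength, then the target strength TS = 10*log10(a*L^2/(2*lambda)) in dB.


Step 1: lambda = c/f = 1500/58100 = 0.02582 m
Step 2: TS = 10*log10(a*L^2/(2*lambda)) = 10*log10(3.12*11^2/(2*0.02582)) = 38.64

38.64 dB


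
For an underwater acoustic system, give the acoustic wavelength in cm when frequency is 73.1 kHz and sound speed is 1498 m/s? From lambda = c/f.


2.05 cm


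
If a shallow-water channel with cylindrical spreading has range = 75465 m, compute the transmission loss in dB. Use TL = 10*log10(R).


TL = 10*log10(75465) = 48.78

48.78 dB


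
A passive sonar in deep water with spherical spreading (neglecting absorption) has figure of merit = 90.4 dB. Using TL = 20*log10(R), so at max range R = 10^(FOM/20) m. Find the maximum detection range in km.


At max range FOM = TL, so 20*log10(R) = 90.4
R = 10^(90.4/20) = 33113.11 m = 33.11 km

33.11 km


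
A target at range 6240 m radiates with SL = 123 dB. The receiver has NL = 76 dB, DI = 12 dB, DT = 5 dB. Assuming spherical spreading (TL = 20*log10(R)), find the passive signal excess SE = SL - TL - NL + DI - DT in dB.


-21.9 dB


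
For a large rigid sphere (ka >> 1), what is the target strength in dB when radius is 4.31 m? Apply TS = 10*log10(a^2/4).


6.67 dB


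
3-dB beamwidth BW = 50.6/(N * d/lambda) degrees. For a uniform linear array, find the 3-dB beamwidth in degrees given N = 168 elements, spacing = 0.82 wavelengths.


BW = 50.6 / (168 * 0.82) = 50.6 / 137.76 = 0.37

0.37 deg


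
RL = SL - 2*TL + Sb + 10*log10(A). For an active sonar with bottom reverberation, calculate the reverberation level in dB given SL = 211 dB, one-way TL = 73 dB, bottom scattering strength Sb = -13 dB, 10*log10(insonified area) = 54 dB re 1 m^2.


RL = SL - 2*TL + Sb + 10*log10(A) = 211 - 2*73 + (-13) + 54 = 106

106 dB


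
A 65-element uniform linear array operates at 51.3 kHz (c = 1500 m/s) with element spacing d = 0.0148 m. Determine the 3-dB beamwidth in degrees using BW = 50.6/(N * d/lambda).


Step 1: lambda = 1500/51300 = 0.02924 m
Step 2: d/lambda = 0.0148/0.02924 = 0.5062
Step 3: BW = 50.6/(N * d/lambda) = 50.6/(65 * 0.5062) = 1.54

1.54 deg


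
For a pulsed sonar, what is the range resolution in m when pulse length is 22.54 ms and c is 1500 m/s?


dR = c*tau/2 = 1500 * 22.54e-3 / 2 = 16.905

16.905 m


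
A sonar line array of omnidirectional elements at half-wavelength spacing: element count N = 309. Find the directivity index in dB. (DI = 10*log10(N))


DI = 10*log10(309) = 24.9

24.9 dB


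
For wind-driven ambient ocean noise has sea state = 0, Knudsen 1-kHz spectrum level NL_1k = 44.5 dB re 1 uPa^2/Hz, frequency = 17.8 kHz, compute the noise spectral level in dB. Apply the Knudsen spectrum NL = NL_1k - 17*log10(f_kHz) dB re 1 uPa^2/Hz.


NL = NL_1k - 17*log10(f_kHz) = 44.5 - 17*log10(17.8) = 44.5 - (21.26) = 23.24

23.24 dB


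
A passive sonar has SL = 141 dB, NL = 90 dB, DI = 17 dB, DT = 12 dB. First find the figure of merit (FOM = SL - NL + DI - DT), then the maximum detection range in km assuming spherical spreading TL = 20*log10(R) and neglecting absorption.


Step 1: FOM = SL - NL + DI - DT = 141 - 90 + 17 - 12 = 56 dB
Step 2: at max range FOM = TL = 20*log10(R), so R = 10^(56/20) = 630.96 m = 0.63 km

0.63 km


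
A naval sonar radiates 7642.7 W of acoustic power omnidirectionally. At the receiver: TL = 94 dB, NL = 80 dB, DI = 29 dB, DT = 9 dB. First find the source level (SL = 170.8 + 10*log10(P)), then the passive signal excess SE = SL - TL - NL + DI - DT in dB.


Step 1: SL = 170.8 + 10*log10(7642.7) = 209.63 dB
Step 2: SE = SL - TL - NL + DI - DT = 209.63 - 94 - 80 + 29 - 9 = 55.63

55.63 dB


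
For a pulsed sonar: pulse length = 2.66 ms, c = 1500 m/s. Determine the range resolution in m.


dR = c*tau/2 = 1500 * 2.66e-3 / 2 = 1.995

1.995 m


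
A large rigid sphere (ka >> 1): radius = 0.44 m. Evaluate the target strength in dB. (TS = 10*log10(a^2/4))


-13.15 dB


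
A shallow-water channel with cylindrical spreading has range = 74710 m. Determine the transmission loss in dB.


TL = 10*log10(74710) = 48.73

48.73 dB


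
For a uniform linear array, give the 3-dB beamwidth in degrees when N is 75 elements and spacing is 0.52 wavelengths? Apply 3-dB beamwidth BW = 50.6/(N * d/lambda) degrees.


BW = 50.6 / (75 * 0.52) = 50.6 / 39.0 = 1.3

1.3 deg


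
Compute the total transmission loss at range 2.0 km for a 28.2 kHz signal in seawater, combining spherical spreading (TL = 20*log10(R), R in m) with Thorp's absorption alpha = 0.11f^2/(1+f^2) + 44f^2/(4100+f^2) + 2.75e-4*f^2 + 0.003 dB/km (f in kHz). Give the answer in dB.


80.98 dB


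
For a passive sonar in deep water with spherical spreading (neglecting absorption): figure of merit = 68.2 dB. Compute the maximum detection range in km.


At max range FOM = TL, so 20*log10(R) = 68.2
R = 10^(68.2/20) = 2570.4 m = 2.57 km

2.57 km


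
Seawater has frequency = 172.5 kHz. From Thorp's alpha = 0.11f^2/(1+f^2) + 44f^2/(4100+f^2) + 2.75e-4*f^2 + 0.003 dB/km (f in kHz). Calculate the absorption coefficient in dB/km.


f^2 = 29756.25
alpha = 0.11*29756.25/(1+29756.25) + 44*29756.25/(4100+29756.25) + 2.75e-4*29756.25 + 0.003 = 46.968

46.968 dB/km


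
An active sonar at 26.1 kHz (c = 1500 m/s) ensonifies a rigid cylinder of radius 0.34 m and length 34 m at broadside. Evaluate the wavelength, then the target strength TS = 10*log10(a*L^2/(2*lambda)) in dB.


Step 1: lambda = c/f = 1500/26100 = 0.05747 m
Step 2: TS = 10*log10(a*L^2/(2*lambda)) = 10*log10(0.34*34^2/(2*0.05747)) = 35.34

35.34 dB


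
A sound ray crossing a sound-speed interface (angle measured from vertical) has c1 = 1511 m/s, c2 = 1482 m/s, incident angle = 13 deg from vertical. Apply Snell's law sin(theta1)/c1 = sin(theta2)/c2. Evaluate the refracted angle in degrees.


12.75 deg


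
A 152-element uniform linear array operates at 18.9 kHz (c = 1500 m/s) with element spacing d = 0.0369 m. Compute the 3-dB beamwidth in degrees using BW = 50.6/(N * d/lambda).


0.72 deg


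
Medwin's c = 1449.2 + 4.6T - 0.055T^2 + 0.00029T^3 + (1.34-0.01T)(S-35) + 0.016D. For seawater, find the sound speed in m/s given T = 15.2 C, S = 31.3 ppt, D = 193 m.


1506.12 m/s


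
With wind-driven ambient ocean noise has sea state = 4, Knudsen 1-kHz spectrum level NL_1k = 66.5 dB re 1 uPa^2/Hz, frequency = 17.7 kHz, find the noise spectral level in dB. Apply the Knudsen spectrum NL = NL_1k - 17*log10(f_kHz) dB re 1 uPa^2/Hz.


NL = NL_1k - 17*log10(f_kHz) = 66.5 - 17*log10(17.7) = 66.5 - (21.22) = 45.28

45.28 dB


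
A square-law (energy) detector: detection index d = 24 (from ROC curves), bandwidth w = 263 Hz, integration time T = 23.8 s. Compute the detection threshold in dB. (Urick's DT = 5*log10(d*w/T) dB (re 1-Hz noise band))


12.12 dB


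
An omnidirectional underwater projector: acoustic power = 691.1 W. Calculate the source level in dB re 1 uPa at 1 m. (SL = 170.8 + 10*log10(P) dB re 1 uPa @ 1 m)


SL = 170.8 + 10*log10(691.1) = 170.8 + 28.4 = 199.2

199.2 dB


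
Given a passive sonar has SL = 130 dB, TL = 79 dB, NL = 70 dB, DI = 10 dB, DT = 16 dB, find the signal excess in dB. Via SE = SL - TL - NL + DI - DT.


SE = SL - TL - NL + DI - DT = 130 - 79 - 70 + 10 - 16 = -25

-25 dB


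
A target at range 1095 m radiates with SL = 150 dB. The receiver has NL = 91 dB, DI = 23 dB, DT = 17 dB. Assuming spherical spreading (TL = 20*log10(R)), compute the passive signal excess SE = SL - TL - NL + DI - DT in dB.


Step 1: TL = 20*log10(1095) = 60.79 dB
Step 2: SE = 150 - 60.79 - 91 + 23 - 17 = 4.21

4.21 dB


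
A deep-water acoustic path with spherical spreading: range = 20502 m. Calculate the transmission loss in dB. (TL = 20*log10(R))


TL = 20*log10(20502) = 86.24

86.24 dB


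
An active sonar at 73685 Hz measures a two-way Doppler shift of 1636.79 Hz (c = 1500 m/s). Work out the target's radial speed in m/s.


From fd = 2*f*v/c, v = c*fd/(2*f) = 1500 * 1636.79 / (2*73685) = 16.66

16.66 m/s


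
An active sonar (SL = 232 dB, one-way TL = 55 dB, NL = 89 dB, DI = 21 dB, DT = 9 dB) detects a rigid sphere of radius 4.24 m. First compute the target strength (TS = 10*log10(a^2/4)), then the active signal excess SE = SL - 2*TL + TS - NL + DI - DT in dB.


Step 1: TS = 10*log10(4.24^2/4) = 6.53 dB
Step 2: SE = SL - 2*TL + TS - NL + DI - DT = 232 - 2*55 + (6.53) - 89 + 21 - 9 = 51.53

51.53 dB


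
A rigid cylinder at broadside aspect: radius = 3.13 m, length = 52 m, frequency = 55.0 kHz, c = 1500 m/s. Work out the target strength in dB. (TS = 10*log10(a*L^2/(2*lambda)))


lambda = 1500/55000 = 0.02727 m
TS = 10*log10(3.13*52^2/(2*0.02727)) = 51.91

51.91 dB


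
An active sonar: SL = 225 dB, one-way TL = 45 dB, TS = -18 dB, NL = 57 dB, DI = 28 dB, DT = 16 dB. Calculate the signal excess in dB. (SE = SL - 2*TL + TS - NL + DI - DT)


SE = SL - 2*TL + TS - NL + DI - DT = 225 - 2*45 + (-18) - 57 + 28 - 16 = 72

72 dB


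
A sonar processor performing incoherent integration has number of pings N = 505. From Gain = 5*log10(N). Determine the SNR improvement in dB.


13.52 dB


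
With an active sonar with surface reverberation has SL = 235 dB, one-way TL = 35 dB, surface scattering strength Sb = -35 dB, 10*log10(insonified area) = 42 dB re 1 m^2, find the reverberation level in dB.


RL = SL - 2*TL + Sb + 10*log10(A) = 235 - 2*35 + (-35) + 42 = 172

172 dB


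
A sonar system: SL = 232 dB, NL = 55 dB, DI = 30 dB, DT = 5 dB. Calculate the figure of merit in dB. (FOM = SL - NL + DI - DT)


202 dB


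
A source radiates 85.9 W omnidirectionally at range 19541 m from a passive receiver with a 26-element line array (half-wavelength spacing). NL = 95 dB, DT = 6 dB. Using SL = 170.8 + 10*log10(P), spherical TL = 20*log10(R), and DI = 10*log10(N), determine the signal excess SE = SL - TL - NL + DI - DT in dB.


Step 1: SL = 170.8 + 10*log10(85.9) = 190.14 dB
Step 2: TL = 20*log10(19541) = 85.82 dB
Step 3: DI = 10*log10(26) = 14.15 dB
Step 4: SE = SL - TL - NL + DI - DT = 190.14 - 85.82 - 95 + 14.15 - 6 = 17.47

17.47 dB


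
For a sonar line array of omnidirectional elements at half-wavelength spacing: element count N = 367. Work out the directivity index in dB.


25.65 dB


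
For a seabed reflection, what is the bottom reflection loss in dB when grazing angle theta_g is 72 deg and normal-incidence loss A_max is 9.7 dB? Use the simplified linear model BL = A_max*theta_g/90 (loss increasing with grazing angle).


BL = A_max * theta_g / 90 = 9.7 * 72 / 90 = 7.76

7.76 dB


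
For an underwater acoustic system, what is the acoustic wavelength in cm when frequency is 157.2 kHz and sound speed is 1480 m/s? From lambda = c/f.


lambda = c/f = 1480 / 157200 = 0.0094 m = 0.94 cm

0.94 cm


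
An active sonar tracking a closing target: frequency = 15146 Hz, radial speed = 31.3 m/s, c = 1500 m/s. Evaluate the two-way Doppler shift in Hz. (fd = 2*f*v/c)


632.09 Hz


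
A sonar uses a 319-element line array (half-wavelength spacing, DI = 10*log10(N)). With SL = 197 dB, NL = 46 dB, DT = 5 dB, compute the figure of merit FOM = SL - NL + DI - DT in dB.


171.04 dB


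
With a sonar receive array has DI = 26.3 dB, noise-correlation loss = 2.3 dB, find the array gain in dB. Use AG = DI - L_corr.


AG = DI - L_corr = 26.3 - 2.3 = 24.0

24.0 dB


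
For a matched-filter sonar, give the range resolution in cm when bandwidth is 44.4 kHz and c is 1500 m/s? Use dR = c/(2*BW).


dR = c/(2*BW) = 1500 / (2 * 44.4e3) = 0.0169 m = 1.69 cm

1.69 cm


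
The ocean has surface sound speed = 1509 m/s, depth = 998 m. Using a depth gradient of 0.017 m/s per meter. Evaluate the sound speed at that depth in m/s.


c = 1509 + 0.017 * 998 = 1525.966

1525.966 m/s


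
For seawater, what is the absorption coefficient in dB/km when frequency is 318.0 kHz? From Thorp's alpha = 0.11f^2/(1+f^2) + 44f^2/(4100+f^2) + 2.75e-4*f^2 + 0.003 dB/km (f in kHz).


f^2 = 101124.0
alpha = 0.11*101124.0/(1+101124.0) + 44*101124.0/(4100+101124.0) + 2.75e-4*101124.0 + 0.003 = 70.208

70.208 dB/km


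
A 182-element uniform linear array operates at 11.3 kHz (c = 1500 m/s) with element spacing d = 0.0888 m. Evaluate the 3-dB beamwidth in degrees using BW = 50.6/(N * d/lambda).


Step 1: lambda = 1500/11300 = 0.13274 m
Step 2: d/lambda = 0.0888/0.13274 = 0.669
Step 3: BW = 50.6/(N * d/lambda) = 50.6/(182 * 0.669) = 0.42

0.42 deg


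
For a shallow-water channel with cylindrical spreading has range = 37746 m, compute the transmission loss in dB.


TL = 10*log10(37746) = 45.77

45.77 dB


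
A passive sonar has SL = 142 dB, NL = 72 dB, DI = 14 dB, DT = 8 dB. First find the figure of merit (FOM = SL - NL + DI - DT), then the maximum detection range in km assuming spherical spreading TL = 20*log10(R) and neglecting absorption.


Step 1: FOM = SL - NL + DI - DT = 142 - 72 + 14 - 8 = 76 dB
Step 2: at max range FOM = TL = 20*log10(R), so R = 10^(76/20) = 6309.57 m = 6.31 km

6.31 km


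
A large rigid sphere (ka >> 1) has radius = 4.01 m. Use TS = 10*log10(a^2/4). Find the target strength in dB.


6.04 dB


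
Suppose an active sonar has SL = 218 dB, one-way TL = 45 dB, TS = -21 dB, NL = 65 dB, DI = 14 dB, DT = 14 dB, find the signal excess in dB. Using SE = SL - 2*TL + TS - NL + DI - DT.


SE = SL - 2*TL + TS - NL + DI - DT = 218 - 2*45 + (-21) - 65 + 14 - 14 = 42

42 dB


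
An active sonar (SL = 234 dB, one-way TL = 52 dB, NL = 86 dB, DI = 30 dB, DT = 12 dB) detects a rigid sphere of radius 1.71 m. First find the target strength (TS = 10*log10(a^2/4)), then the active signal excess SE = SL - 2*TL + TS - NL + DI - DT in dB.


Step 1: TS = 10*log10(1.71^2/4) = -1.36 dB
Step 2: SE = SL - 2*TL + TS - NL + DI - DT = 234 - 2*52 + (-1.36) - 86 + 30 - 12 = 60.64

60.64 dB


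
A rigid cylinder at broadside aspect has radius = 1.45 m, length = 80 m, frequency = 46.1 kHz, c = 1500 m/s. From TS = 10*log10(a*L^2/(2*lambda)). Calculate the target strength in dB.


lambda = 1500/46100 = 0.03254 m
TS = 10*log10(1.45*80^2/(2*0.03254)) = 51.54

51.54 dB


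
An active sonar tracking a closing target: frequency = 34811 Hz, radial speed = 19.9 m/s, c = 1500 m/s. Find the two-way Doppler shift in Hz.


fd = 2*f*v/c = 2 * 34811 * 19.9 / 1500 = 923.65

923.65 Hz


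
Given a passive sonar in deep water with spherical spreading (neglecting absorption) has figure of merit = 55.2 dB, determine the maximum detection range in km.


At max range FOM = TL, so 20*log10(R) = 55.2
R = 10^(55.2/20) = 575.44 m = 0.58 km

0.58 km


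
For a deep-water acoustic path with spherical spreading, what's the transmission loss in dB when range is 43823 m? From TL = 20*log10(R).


TL = 20*log10(43823) = 92.83

92.83 dB


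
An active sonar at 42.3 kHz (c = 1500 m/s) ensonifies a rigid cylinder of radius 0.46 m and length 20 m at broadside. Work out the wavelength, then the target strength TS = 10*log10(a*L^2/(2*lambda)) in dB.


Step 1: lambda = c/f = 1500/42300 = 0.03546 m
Step 2: TS = 10*log10(a*L^2/(2*lambda)) = 10*log10(0.46*20^2/(2*0.03546)) = 34.14

34.14 dB


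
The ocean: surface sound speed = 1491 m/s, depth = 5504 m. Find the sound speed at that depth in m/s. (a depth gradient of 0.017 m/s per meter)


1584.568 m/s


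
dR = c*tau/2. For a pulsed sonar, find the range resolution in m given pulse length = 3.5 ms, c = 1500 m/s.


dR = c*tau/2 = 1500 * 3.5e-3 / 2 = 2.625

2.625 m


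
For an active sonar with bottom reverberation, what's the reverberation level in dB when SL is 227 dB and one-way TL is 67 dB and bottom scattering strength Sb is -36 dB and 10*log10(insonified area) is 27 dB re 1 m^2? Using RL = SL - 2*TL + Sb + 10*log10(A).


RL = SL - 2*TL + Sb + 10*log10(A) = 227 - 2*67 + (-36) + 27 = 84

84 dB


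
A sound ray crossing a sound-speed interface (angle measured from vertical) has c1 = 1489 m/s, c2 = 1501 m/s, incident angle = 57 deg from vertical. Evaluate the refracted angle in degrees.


sin(theta2) = (c2/c1)*sin(theta1) = (1501/1489)*sin(57 deg) = 0.84543
theta2 = arcsin(0.84543) = 57.72

57.72 deg


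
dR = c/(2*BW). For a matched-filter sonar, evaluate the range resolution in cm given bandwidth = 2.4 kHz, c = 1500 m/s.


dR = c/(2*BW) = 1500 / (2 * 2.4e3) = 0.3125 m = 31.25 cm

31.25 cm


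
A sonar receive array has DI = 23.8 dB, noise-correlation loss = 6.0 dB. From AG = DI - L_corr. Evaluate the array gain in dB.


17.8 dB


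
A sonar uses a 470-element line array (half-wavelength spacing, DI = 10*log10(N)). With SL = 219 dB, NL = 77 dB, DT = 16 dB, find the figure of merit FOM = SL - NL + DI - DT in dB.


152.72 dB


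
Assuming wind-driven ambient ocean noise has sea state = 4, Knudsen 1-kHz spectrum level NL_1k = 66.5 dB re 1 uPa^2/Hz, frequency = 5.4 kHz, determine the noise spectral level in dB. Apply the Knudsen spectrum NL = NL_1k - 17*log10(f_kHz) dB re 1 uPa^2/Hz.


NL = NL_1k - 17*log10(f_kHz) = 66.5 - 17*log10(5.4) = 66.5 - (12.45) = 54.05

54.05 dB


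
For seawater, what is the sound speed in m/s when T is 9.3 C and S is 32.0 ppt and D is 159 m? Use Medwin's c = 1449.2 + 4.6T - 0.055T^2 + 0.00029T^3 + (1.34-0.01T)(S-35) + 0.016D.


1486.26 m/s


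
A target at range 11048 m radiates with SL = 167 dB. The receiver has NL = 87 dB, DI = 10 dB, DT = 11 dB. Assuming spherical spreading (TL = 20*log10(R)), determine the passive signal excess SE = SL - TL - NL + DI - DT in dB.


Step 1: TL = 20*log10(11048) = 80.87 dB
Step 2: SE = 167 - 80.87 - 87 + 10 - 11 = -1.87

-1.87 dB


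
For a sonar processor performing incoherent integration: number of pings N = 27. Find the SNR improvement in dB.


7.16 dB


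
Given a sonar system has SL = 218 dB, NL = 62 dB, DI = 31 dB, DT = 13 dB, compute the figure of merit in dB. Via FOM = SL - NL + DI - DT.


174 dB


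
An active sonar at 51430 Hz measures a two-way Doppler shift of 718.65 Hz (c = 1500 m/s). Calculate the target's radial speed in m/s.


From fd = 2*f*v/c, v = c*fd/(2*f) = 1500 * 718.65 / (2*51430) = 10.48

10.48 m/s


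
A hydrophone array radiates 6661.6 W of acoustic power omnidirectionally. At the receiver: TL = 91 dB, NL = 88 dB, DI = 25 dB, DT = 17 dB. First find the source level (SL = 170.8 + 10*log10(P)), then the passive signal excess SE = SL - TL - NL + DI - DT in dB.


Step 1: SL = 170.8 + 10*log10(6661.6) = 209.04 dB
Step 2: SE = SL - TL - NL + DI - DT = 209.04 - 91 - 88 + 25 - 17 = 38.04

38.04 dB


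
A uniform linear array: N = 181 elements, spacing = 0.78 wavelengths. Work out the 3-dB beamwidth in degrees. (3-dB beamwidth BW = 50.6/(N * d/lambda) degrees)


0.36 deg


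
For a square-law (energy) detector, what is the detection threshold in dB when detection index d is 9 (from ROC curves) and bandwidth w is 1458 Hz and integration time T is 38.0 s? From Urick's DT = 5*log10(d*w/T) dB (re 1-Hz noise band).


DT = 5*log10(d*w/T) = 5*log10(9 * 1458 / 38.0) = 5*log10(345.32) = 12.69

12.69 dB


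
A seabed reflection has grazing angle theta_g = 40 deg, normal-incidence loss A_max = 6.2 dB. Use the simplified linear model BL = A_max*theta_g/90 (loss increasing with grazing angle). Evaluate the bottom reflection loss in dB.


BL = A_max * theta_g / 90 = 6.2 * 40 / 90 = 2.76

2.76 dB


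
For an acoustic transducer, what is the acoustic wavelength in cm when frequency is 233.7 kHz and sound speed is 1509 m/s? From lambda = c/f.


lambda = c/f = 1509 / 233700 = 0.0065 m = 0.65 cm

0.65 cm


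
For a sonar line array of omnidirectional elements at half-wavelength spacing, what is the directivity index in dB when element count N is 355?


DI = 10*log10(355) = 25.5

25.5 dB


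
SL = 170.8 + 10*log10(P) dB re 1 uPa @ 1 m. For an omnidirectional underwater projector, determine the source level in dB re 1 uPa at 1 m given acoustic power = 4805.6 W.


SL = 170.8 + 10*log10(4805.6) = 170.8 + 36.82 = 207.62

207.62 dB


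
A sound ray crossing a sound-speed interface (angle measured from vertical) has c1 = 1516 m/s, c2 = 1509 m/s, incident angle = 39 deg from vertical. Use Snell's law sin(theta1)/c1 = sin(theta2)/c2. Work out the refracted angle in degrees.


sin(theta2) = (c2/c1)*sin(theta1) = (1509/1516)*sin(39 deg) = 0.62641
theta2 = arcsin(0.62641) = 38.79

38.79 deg


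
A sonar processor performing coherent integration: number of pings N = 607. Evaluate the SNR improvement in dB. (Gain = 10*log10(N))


Gain = 10*log10(607) = 27.83

27.83 dB


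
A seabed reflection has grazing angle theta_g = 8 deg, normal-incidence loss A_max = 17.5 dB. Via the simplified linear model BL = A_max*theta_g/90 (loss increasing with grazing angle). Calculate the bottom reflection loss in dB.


1.56 dB


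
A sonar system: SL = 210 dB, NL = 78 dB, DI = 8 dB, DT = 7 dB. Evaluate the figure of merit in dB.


FOM = SL - NL + DI - DT = 210 - 78 + 8 - 7 = 133

133 dB


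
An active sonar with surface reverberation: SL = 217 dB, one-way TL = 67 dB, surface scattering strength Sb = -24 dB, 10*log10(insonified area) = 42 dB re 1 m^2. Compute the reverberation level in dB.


101 dB


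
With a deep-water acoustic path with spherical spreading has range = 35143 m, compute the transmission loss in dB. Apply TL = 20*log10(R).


TL = 20*log10(35143) = 90.92

90.92 dB


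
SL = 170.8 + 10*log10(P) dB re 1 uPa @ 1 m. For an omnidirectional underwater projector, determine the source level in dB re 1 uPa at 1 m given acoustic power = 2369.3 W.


SL = 170.8 + 10*log10(2369.3) = 170.8 + 33.75 = 204.55

204.55 dB


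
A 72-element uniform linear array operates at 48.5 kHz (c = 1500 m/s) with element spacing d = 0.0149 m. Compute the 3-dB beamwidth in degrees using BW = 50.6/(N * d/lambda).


1.46 deg


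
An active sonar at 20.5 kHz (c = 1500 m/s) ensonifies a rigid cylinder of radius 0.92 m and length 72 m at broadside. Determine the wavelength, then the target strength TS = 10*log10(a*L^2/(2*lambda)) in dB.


Step 1: lambda = c/f = 1500/20500 = 0.07317 m
Step 2: TS = 10*log10(a*L^2/(2*lambda)) = 10*log10(0.92*72^2/(2*0.07317)) = 45.13

45.13 dB


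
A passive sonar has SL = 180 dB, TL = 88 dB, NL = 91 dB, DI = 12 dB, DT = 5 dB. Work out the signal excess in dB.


SE = SL - TL - NL + DI - DT = 180 - 88 - 91 + 12 - 5 = 8

8 dB


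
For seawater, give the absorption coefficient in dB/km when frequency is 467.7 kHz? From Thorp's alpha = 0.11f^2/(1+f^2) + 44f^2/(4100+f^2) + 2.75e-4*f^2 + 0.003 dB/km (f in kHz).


f^2 = 218743.29
alpha = 0.11*218743.29/(1+218743.29) + 44*218743.29/(4100+218743.29) + 2.75e-4*218743.29 + 0.003 = 103.458

103.458 dB/km


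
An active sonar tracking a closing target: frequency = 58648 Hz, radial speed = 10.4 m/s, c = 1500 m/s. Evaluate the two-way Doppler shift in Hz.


fd = 2*f*v/c = 2 * 58648 * 10.4 / 1500 = 813.25

813.25 Hz


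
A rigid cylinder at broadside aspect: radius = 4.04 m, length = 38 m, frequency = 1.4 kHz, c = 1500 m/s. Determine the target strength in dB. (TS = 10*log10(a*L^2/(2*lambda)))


34.35 dB


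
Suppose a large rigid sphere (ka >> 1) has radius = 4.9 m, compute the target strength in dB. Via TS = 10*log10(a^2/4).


TS = 10*log10(4.9^2 / 4) = 10*log10(6.0025) = 7.78

7.78 dB


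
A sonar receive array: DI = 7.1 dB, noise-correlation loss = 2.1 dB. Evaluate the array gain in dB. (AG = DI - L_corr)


AG = DI - L_corr = 7.1 - 2.1 = 5.0

5.0 dB


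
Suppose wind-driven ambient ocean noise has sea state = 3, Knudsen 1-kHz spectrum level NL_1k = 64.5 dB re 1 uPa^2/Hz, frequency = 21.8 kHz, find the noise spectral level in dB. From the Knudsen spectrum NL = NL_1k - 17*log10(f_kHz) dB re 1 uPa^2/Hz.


NL = NL_1k - 17*log10(f_kHz) = 64.5 - 17*log10(21.8) = 64.5 - (22.75) = 41.75

41.75 dB


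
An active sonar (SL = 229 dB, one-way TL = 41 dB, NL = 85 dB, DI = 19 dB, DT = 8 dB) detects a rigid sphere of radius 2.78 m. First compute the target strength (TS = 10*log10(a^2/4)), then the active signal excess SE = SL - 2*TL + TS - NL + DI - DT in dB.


Step 1: TS = 10*log10(2.78^2/4) = 2.86 dB
Step 2: SE = SL - 2*TL + TS - NL + DI - DT = 229 - 2*41 + (2.86) - 85 + 19 - 8 = 75.86

75.86 dB


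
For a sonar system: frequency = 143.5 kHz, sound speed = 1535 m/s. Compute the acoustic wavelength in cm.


lambda = c/f = 1535 / 143500 = 0.0107 m = 1.07 cm

1.07 cm


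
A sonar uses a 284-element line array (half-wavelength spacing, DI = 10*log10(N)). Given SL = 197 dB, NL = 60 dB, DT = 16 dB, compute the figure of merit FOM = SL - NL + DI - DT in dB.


Step 1: DI = 10*log10(284) = 24.53 dB
Step 2: FOM = SL - NL + DI - DT = 197 - 60 + 24.53 - 16 = 145.53

145.53 dB


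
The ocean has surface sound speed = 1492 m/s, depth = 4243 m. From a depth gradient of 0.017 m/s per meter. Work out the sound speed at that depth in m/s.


1564.131 m/s


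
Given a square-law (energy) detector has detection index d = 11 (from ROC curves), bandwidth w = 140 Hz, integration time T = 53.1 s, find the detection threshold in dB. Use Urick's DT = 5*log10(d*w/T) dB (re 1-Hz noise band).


DT = 5*log10(d*w/T) = 5*log10(11 * 140 / 53.1) = 5*log10(29.0) = 7.31

7.31 dB


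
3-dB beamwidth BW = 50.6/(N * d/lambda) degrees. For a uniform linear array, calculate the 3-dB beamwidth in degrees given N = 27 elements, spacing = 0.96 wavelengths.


BW = 50.6 / (27 * 0.96) = 50.6 / 25.92 = 1.95

1.95 deg


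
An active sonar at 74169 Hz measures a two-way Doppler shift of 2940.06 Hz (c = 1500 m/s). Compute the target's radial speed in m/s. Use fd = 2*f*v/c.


29.73 m/s


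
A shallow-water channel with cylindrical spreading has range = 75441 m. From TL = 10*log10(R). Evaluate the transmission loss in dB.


TL = 10*log10(75441) = 48.78

48.78 dB


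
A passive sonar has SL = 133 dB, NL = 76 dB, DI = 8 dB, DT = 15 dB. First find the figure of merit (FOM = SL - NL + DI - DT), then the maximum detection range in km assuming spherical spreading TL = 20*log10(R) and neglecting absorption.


Step 1: FOM = SL - NL + DI - DT = 133 - 76 + 8 - 15 = 50 dB
Step 2: at max range FOM = TL = 20*log10(R), so R = 10^(50/20) = 316.23 m = 0.32 km

0.32 km


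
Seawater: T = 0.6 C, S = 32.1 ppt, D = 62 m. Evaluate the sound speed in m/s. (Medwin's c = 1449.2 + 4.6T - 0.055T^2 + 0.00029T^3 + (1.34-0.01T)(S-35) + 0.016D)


1449.06 m/s


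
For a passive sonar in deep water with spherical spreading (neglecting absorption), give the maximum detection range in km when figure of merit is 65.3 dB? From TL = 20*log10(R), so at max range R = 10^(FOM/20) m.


At max range FOM = TL, so 20*log10(R) = 65.3
R = 10^(65.3/20) = 1840.77 m = 1.84 km

1.84 km


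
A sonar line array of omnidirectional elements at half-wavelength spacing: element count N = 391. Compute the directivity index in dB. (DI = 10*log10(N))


DI = 10*log10(391) = 25.92

25.92 dB


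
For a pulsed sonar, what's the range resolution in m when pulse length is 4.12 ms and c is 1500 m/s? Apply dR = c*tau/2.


dR = c*tau/2 = 1500 * 4.12e-3 / 2 = 3.09

3.09 m


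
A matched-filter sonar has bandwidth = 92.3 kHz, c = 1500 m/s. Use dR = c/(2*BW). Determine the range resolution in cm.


0.81 cm


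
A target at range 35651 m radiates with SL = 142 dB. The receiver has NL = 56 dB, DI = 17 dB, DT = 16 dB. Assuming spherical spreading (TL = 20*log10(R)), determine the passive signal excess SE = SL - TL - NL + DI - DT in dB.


Step 1: TL = 20*log10(35651) = 91.04 dB
Step 2: SE = 142 - 91.04 - 56 + 17 - 16 = -4.04

-4.04 dB


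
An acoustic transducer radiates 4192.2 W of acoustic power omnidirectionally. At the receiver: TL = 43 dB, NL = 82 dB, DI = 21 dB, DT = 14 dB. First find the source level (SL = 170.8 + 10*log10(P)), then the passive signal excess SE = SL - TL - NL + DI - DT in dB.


Step 1: SL = 170.8 + 10*log10(4192.2) = 207.02 dB
Step 2: SE = SL - TL - NL + DI - DT = 207.02 - 43 - 82 + 21 - 14 = 89.02

89.02 dB


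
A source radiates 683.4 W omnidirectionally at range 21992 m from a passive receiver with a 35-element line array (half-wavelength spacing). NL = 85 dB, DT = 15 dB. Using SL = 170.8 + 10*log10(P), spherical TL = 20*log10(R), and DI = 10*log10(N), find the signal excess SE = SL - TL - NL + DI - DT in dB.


27.74 dB


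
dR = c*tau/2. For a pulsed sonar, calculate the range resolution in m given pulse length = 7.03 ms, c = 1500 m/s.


5.2725 m


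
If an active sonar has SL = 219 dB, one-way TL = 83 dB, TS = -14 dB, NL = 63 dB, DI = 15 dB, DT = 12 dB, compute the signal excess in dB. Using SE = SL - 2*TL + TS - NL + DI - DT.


-21 dB


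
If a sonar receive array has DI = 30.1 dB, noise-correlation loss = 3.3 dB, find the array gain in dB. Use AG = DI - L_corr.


AG = DI - L_corr = 30.1 - 3.3 = 26.8

26.8 dB


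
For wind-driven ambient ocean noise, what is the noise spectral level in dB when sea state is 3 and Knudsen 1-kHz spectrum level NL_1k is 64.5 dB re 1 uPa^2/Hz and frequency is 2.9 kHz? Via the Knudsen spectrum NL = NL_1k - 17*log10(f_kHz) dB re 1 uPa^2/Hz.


56.64 dB


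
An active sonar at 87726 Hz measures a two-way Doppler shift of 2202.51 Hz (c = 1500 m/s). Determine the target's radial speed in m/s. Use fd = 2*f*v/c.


From fd = 2*f*v/c, v = c*fd/(2*f) = 1500 * 2202.51 / (2*87726) = 18.83

18.83 m/s


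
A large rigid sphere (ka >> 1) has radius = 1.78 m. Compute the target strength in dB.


TS = 10*log10(1.78^2 / 4) = 10*log10(0.7921) = -1.01

-1.01 dB


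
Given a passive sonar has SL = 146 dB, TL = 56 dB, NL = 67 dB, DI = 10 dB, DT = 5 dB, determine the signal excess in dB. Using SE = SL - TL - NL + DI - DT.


28 dB


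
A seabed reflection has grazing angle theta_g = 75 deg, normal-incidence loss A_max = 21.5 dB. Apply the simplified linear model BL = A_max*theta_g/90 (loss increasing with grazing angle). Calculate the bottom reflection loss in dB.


BL = A_max * theta_g / 90 = 21.5 * 75 / 90 = 17.92

17.92 dB


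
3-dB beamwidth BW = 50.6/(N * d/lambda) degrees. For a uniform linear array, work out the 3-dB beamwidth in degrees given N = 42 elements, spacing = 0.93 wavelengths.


BW = 50.6 / (42 * 0.93) = 50.6 / 39.06 = 1.3

1.3 deg


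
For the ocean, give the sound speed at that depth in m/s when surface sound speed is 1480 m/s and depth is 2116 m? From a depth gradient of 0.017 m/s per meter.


1515.972 m/s


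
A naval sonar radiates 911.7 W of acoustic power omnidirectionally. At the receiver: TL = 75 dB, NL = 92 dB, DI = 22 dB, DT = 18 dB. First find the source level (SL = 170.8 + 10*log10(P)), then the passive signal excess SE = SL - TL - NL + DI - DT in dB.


Step 1: SL = 170.8 + 10*log10(911.7) = 200.4 dB
Step 2: SE = SL - TL - NL + DI - DT = 200.4 - 75 - 92 + 22 - 18 = 37.4

37.4 dB


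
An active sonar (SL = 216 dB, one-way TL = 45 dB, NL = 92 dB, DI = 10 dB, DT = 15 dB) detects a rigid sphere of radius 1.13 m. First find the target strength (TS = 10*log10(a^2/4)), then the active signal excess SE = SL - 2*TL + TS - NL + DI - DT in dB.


Step 1: TS = 10*log10(1.13^2/4) = -4.96 dB
Step 2: SE = SL - 2*TL + TS - NL + DI - DT = 216 - 2*45 + (-4.96) - 92 + 10 - 15 = 24.04

24.04 dB


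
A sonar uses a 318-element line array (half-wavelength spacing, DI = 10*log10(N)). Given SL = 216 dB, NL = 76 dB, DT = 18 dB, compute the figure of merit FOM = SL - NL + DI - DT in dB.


147.02 dB


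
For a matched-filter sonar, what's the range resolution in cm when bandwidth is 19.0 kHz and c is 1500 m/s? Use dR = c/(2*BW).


dR = c/(2*BW) = 1500 / (2 * 19.0e3) = 0.0395 m = 3.95 cm

3.95 cm


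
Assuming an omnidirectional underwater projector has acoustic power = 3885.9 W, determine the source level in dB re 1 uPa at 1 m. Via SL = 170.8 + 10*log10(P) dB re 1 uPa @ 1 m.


SL = 170.8 + 10*log10(3885.9) = 170.8 + 35.89 = 206.69

206.69 dB


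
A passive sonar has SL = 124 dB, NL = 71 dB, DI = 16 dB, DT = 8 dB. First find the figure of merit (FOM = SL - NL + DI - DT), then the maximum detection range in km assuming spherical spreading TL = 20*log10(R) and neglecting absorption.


Step 1: FOM = SL - NL + DI - DT = 124 - 71 + 16 - 8 = 61 dB
Step 2: at max range FOM = TL = 20*log10(R), so R = 10^(61/20) = 1122.02 m = 1.12 km

1.12 km


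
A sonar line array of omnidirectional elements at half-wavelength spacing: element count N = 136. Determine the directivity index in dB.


DI = 10*log10(136) = 21.34

21.34 dB


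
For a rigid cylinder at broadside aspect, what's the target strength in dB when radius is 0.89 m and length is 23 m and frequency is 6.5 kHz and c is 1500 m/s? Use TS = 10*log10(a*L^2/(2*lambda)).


lambda = 1500/6500 = 0.23077 m
TS = 10*log10(0.89*23^2/(2*0.23077)) = 30.09

30.09 dB


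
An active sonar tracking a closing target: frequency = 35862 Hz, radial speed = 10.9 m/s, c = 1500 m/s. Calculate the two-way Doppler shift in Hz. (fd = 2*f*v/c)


fd = 2*f*v/c = 2 * 35862 * 10.9 / 1500 = 521.19

521.19 Hz


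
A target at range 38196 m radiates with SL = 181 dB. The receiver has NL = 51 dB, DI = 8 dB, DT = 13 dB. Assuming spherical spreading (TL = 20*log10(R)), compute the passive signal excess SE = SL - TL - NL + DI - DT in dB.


33.36 dB


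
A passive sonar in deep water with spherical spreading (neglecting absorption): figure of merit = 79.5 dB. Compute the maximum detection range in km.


At max range FOM = TL, so 20*log10(R) = 79.5
R = 10^(79.5/20) = 9440.61 m = 9.44 km

9.44 km


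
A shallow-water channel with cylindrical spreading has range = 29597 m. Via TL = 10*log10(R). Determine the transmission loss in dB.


TL = 10*log10(29597) = 44.71

44.71 dB


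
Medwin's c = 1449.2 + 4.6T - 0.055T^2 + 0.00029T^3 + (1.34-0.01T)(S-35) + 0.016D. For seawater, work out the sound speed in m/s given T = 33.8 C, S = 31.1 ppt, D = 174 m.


c = 1449.2 + 4.6*33.8 - 0.055*33.8^2 + 0.00029*33.8^3 + (1.34 - 0.01*33.8)*(31.1 - 35) + 0.016*174 = 1551.92

1551.92 m/s


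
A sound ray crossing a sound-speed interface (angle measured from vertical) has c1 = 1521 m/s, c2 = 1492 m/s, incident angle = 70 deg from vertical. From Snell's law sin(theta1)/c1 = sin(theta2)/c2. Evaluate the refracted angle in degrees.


67.19 deg


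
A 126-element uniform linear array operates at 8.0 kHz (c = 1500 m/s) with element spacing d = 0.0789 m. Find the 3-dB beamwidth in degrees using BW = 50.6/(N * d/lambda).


Step 1: lambda = 1500/8000 = 0.1875 m
Step 2: d/lambda = 0.0789/0.1875 = 0.4208
Step 3: BW = 50.6/(N * d/lambda) = 50.6/(126 * 0.4208) = 0.95

0.95 deg


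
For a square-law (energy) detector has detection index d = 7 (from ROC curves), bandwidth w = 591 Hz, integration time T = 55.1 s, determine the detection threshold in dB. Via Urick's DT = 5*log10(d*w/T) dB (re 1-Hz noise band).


9.38 dB


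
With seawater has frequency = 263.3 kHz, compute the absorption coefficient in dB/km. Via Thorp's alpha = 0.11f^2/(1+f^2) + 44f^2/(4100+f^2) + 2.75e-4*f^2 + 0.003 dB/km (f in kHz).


f^2 = 69326.89
alpha = 0.11*69326.89/(1+69326.89) + 44*69326.89/(4100+69326.89) + 2.75e-4*69326.89 + 0.003 = 60.721

60.721 dB/km


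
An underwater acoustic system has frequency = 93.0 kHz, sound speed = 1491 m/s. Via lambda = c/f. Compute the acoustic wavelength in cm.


1.6 cm


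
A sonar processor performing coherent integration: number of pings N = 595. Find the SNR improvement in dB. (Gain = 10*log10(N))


27.75 dB


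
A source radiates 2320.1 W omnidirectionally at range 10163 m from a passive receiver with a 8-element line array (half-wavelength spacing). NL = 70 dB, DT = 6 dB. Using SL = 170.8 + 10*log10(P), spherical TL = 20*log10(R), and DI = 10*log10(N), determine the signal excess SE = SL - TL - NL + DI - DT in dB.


57.35 dB
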